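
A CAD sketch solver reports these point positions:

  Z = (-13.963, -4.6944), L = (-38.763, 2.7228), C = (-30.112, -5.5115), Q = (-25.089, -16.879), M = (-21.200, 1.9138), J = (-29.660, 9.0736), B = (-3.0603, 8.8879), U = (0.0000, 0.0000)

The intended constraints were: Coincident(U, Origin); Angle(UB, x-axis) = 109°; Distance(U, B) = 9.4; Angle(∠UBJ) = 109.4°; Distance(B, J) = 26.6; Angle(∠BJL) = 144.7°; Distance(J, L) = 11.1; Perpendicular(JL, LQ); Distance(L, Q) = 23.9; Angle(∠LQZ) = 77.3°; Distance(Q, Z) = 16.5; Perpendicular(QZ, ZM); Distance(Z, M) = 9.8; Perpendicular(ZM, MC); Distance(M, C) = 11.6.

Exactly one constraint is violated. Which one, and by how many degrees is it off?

Perpendicular(ZM, MC) — off by 7.80°.

U = (0.00, 0.00) ✓; UB at 109.0° ✓; |UB| = 9.400 ✓; ∠UBJ = 109.4° ✓; |BJ| = 26.60 ✓; ∠BJL = 144.7° ✓; |JL| = 11.10 ✓; ∠(JL, LQ) = 90.00° ✓; |LQ| = 23.90 ✓; ∠LQZ = 77.30° ✓; |QZ| = 16.50 ✓; ∠(QZ, ZM) = 90.00° ✓; |ZM| = 9.800 ✓; ∠(ZM, MC) = 82.20° ✗; |MC| = 11.60 ✓.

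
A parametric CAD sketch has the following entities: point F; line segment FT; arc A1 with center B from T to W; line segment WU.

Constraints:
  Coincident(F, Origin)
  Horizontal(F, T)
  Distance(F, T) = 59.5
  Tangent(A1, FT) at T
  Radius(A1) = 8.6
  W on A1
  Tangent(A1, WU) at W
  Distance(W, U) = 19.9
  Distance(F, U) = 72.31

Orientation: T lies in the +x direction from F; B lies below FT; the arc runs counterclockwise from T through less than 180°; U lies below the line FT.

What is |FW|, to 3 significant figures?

54.9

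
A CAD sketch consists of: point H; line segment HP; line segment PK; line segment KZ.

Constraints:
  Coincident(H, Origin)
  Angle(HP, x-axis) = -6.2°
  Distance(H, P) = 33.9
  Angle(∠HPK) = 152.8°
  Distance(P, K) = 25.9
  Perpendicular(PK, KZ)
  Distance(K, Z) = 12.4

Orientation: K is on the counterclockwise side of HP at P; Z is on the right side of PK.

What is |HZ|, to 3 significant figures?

62.6

∠HPK = 152.8°, so PK runs at -6.2° + (180° − 152.8°) = 21.0° from the x-axis; with |PK| = 25.9, K = P + 25.9·(cos 21.0°, sin 21.0°) = (57.9, 5.62). The perpendicularity gives KZ at right angles to PK; with |KZ| = 12.4 on the right of PK, Z = K + 12.4·(0.358, -0.934) = (62.3, -5.96). Then |HZ| = |Z − H| = 62.6.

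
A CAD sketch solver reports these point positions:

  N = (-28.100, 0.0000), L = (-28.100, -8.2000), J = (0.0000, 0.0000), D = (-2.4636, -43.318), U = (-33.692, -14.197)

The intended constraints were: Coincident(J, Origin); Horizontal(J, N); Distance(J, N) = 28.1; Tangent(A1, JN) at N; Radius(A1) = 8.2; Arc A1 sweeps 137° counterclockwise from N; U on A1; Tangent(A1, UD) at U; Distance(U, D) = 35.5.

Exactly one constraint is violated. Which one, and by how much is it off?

Distance(U, D) = 35.5 — off by 7.20.

J = (0.00, 0.00) ✓; J.y = 0.00, N.y = 0.00 ✓; |JN| = 28.10 ✓; ∠(LN, NJ) = 90.00° ✓; |LN| = 8.200 ✓; bearing(L→U) − bearing(L→N) = 137.0° ✓; |LU| = 8.200 ✓; ∠(LU, UD) = 90.00° ✓; |UD| = 42.70 ✗.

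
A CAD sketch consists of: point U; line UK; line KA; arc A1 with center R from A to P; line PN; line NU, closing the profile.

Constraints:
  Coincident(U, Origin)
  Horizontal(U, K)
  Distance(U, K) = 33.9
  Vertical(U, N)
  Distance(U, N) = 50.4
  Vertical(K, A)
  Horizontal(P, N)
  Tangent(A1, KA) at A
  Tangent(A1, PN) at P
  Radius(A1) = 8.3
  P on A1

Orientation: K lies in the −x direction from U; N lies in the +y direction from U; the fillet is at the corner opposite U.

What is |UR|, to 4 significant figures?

49.27

U is at the origin; UK is horizontal with |UK| = 33.9 and K on the −x side, so K = (-33.90, 0.000). U and N share the same x with |UN| = 50.4 and N on the +y side, so N = (0.000, 50.40). The virtual corner opposite U is at (-33.90, 50.40). Since A1 is tangent to KA there, RA ⟂ KA and A1 meets PN tangentially, so RP is at right angles to PN, with radius 8.3, so the center R sits 8.3 in from both sides at R = (-25.60, 42.10). Then |UR| = |R − U| = 49.27.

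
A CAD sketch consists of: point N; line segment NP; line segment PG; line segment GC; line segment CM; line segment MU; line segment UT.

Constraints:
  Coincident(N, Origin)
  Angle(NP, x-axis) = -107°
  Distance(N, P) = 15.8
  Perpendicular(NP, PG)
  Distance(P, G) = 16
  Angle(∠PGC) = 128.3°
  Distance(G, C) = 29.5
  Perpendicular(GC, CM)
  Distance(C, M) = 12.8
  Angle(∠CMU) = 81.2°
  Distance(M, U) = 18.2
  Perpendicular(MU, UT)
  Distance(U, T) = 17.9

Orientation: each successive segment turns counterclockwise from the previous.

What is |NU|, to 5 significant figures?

15.286

GC is perpendicular to CM, so CM runs at 124.70°; with |CM| = 12.8, M = (27.648, 7.5296). ∠CMU = 81.2° gives MU at -136.50° from the x-axis; with |MU| = 18.2, U = (14.446, -4.9984). Then |NU| = |U − N| = 15.286.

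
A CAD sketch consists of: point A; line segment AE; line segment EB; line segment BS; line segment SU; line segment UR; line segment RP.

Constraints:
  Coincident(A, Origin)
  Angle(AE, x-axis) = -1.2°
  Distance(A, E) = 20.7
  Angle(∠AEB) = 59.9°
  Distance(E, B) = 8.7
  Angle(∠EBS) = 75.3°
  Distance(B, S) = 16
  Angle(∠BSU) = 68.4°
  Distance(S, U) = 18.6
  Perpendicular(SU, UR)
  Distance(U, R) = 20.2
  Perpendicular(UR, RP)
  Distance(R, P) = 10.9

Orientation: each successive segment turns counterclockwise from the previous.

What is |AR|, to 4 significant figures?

30.99

A is at the origin; AE runs at -1.2° with length 20.7, so E = (20.70, -0.4335). ∠AEB = 59.9° gives EB at 118.9° from the x-axis; with |EB| = 8.7, B = (16.49, 7.183). ∠EBS = 75.3° gives BS at -136.4° from the x-axis; with |BS| = 16.0, S = (4.904, -3.851). ∠BSU = 68.4° gives SU at -24.80° from the x-axis; with |SU| = 18.6, U = (21.79, -11.65). SU is perpendicular to UR, so UR runs at 65.20°; with |UR| = 20.2, R = (30.26, 6.684). Then |AR| = |R − A| = 30.99.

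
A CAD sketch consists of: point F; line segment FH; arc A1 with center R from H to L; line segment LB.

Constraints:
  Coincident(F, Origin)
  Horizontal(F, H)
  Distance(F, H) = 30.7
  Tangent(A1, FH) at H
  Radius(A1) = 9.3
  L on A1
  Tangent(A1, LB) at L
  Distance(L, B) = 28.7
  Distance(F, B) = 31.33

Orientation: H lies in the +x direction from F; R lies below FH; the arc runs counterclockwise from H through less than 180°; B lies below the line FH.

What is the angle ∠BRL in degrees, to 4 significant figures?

72.05°

F is at the origin; FH is horizontal with |FH| = 30.7 and H on the +x side, so H = (30.70, 0.000). Since A1 is tangent to FH there, RH ⟂ FH, so R = H + (0, -9.3) = (30.70, -9.300). Since RL ⟂ LB (tangency), |RB| = √(9.3² + 28.7²) = 30.17 regardless of where L sits on A1. So B lies on both circle(F, 31.33) and circle(R, 30.17); the below-FH intersection is B = (8.814, -30.06). L is the foot of the tangent from B: L = (22.53, -4.855).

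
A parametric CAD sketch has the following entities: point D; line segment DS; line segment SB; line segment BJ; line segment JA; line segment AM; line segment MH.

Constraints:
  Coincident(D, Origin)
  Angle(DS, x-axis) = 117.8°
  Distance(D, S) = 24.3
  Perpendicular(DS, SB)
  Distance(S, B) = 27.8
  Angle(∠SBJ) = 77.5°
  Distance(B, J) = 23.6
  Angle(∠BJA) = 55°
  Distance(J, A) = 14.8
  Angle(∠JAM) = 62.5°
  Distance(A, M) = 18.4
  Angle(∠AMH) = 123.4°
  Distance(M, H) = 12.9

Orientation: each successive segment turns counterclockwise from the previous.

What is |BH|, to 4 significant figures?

20.13

D is at the origin; DS runs at 117.8° with length 24.3, so S = (-11.33, 21.50). DS is perpendicular to SB, so SB runs at -152.2°; with |SB| = 27.8, B = (-35.92, 8.530). ∠SBJ = 77.5° gives BJ at -49.70° from the x-axis; with |BJ| = 23.6, J = (-20.66, -9.469). ∠BJA = 55.0° gives JA at 75.30° from the x-axis; with |JA| = 14.8, A = (-16.90, 4.846). ∠JAM = 62.5° gives AM at -167.2° from the x-axis; with |AM| = 18.4, M = (-34.85, 0.7699). ∠AMH = 123.4° gives MH at -110.6° from the x-axis; with |MH| = 12.9, H = (-39.39, -11.31). Then |BH| = |H − B| = 20.13.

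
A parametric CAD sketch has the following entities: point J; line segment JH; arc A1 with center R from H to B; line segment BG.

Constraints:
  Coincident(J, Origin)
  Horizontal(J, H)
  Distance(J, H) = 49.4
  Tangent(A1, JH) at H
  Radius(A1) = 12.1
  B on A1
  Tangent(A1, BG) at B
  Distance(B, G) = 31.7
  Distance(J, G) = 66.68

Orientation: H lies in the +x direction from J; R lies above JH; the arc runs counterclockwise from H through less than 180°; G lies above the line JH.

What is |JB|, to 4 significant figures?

62.84

Checks: |RB| = 12.10 ✓; ∠(RB, BG) = 90.00° ✓; |BG| = 31.70 ✓; |JG| = 66.68 ✓.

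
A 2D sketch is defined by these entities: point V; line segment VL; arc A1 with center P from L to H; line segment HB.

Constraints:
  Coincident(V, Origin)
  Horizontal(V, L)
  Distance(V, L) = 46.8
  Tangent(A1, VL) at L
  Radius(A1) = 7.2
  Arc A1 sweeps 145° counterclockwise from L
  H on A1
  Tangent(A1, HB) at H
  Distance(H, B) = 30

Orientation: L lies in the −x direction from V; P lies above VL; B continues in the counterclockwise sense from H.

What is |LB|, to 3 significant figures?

36.6

V is at the origin; VL is horizontal with |VL| = 46.8 and L on the −x side, so L = (-46.8, 0.00). The tangent condition forces PL to be normal to VL, so P = L + (0, 7.2) = (-46.8, 7.20). On A1, L sits at bearing -90° from P; a 145° counterclockwise sweep puts H at bearing 55°, so H = P + 7.2·(cos 55°, sin 55°) = (-42.7, 13.1). The tangent condition forces PH to be normal to HB, so HB runs along (−sin 55°, cos 55°); with |HB| = 30.0, B = (-67.2, 30.3). Then |LB| = |B − L| = 36.6.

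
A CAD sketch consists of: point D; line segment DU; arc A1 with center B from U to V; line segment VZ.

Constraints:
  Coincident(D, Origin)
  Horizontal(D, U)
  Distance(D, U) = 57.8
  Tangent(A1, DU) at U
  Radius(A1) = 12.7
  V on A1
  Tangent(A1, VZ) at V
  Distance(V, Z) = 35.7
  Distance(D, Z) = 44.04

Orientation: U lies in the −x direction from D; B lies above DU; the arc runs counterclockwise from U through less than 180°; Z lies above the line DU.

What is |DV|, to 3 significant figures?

47.7

D is at the origin; D and U share the same y with |DU| = 57.8 and U on the −x side, so U = (-57.8, 0.00). Tangency of A1 to DU means the radius BU is perpendicular to DU, so B = U + (0, 12.7) = (-57.8, 12.7). Since BV ⟂ VZ (tangency), |BZ| = √(12.7² + 35.7²) = 37.9 regardless of where V sits on A1. So Z lies on both circle(D, 44.04) and circle(B, 37.9); the above-DU intersection is Z = (-27.0, 34.8). V is the foot of the tangent from Z: V = (-47.4, 5.46).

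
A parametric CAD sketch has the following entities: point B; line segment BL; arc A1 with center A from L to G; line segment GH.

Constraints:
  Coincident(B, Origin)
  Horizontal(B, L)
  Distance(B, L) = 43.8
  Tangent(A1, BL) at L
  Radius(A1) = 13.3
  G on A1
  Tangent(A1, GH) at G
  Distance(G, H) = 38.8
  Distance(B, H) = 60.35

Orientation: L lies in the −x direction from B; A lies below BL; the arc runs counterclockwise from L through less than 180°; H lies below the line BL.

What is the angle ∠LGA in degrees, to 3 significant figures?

26.1°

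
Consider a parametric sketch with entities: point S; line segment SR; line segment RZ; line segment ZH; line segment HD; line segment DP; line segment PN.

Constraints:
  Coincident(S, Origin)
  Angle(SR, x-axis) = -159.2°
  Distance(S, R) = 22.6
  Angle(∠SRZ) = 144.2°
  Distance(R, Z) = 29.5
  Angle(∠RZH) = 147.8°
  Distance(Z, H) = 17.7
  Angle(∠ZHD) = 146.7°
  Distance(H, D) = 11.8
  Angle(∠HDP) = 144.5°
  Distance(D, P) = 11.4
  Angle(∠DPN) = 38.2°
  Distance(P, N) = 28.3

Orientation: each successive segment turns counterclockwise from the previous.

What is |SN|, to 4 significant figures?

53.06

S is at the origin; SR runs at -159.2° with length 22.6, so R = (-21.13, -8.025). ∠SRZ = 144.2° gives RZ at -123.4° from the x-axis; with |RZ| = 29.5, Z = (-37.37, -32.65). ∠RZH = 147.8° gives ZH at -91.20° from the x-axis; with |ZH| = 17.7, H = (-37.74, -50.35). ∠ZHD = 146.7° gives HD at -57.90° from the x-axis; with |HD| = 11.8, D = (-31.47, -60.35). ∠HDP = 144.5° gives DP at -22.40° from the x-axis; with |DP| = 11.4, P = (-20.93, -64.69). ∠DPN = 38.2° gives PN at 119.4° from the x-axis; with |PN| = 28.3, N = (-34.82, -40.03). Then |SN| = |N − S| = 53.06.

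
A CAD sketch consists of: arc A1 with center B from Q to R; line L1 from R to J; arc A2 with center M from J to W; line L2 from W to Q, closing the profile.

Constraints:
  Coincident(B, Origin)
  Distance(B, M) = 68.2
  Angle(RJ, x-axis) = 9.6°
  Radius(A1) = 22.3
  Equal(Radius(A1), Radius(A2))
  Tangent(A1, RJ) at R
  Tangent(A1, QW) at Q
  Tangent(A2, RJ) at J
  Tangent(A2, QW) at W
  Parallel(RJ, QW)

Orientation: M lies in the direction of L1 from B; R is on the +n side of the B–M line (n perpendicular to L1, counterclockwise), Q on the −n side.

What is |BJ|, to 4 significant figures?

71.75

The slot axis is L1's direction at 9.6°, so u = (cos 9.6°, sin 9.6°) = (0.9860, 0.1668) and n = (−sin 9.6°, cos 9.6°) = (-0.1668, 0.9860). B is at the origin and M lies 68.2 along u from B, so M = 68.2·u = (67.24, 11.37). Tangency of A1 to both parallel lines with radius 22.3 puts R and Q at B ± 22.3·n: R = (-3.719, 21.99), Q = (3.719, -21.99). Equal radii place J and W the same way about M: J = M + 22.3·n = (63.53, 33.36), W = M − 22.3·n = (70.96, -10.61). Then |BJ| = |J − B| = 71.75.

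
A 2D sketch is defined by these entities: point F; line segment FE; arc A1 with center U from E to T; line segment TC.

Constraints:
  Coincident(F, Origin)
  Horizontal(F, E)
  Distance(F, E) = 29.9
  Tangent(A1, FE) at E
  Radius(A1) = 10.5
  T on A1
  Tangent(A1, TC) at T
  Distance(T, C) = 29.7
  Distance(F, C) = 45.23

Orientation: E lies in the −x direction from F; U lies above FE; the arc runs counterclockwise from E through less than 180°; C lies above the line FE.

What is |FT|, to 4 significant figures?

22.20

F is at the origin; F and E share the same y with |FE| = 29.9 and E on the −x side, so E = (-29.90, 0.000). Tangency of A1 to FE means the radius UE is perpendicular to FE, so U = E + (0, 10.5) = (-29.90, 10.50). Since UT ⟂ TC (tangency), |UC| = √(10.5² + 29.7²) = 31.50 regardless of where T sits on A1. So C lies on both circle(F, 45.23) and circle(U, 31.50); the above-FE intersection is C = (-20.20, 40.47). T is the foot of the tangent from C: T = (-19.40, 10.78).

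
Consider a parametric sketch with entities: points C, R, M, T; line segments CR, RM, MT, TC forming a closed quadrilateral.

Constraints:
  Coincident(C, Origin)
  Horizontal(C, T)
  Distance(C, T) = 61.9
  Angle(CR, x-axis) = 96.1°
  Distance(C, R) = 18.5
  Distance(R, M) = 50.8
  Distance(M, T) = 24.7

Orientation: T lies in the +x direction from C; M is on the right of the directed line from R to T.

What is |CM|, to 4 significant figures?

41.08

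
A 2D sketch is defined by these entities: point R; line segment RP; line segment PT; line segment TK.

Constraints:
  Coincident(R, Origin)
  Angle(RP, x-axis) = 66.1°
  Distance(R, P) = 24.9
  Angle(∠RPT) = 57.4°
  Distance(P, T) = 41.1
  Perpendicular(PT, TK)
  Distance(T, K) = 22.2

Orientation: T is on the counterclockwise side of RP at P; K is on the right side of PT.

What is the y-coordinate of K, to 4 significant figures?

38.49

R is at the origin; RP runs at 66.1° with length 24.9, so P = 24.9·(cos 66.1°, sin 66.1°) = (10.09, 22.76). ∠RPT = 57.4°, so PT runs at 66.1° + (180° − 57.4°) = 188.7° from the x-axis; with |PT| = 41.1, T = P + 41.1·(cos 188.7°, sin 188.7°) = (-30.54, 16.55). PT ⟂ TK; with |TK| = 22.2 on the right of PT, K = T + 22.2·(-0.1513, 0.9885) = (-33.90, 38.49). So K.y = 38.49.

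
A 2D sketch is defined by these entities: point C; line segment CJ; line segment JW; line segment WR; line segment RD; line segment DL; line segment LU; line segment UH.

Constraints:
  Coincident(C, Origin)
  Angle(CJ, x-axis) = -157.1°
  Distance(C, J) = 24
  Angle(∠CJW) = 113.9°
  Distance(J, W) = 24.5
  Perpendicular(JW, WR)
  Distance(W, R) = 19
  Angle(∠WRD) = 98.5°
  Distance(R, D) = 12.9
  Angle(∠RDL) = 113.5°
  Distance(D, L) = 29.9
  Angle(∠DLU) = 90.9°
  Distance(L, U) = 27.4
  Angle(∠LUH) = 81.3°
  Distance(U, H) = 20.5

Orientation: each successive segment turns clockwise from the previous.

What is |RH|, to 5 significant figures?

19.834

C is at the origin; CJ runs at -157.1° with length 24.0, so J = (-22.108, -9.3390). ∠CJW = 113.9° gives JW at 136.80° from the x-axis; with |JW| = 24.5, W = (-39.968, 7.4324). JW is perpendicular to WR, so WR runs at 46.800°; with |WR| = 19.0, R = (-26.962, 21.283). ∠WRD = 98.5° gives RD at -34.700° from the x-axis; with |RD| = 12.9, D = (-16.356, 13.939). ∠RDL = 113.5° gives DL at -101.20° from the x-axis; with |DL| = 29.9, L = (-22.164, -15.391). ∠DLU = 90.9° gives LU at 169.70° from the x-axis; with |LU| = 27.4, U = (-49.122, -10.492). ∠LUH = 81.3° gives UH at 71.000° from the x-axis; with |UH| = 20.5, H = (-42.448, 8.8909). Then |RH| = |H − R| = 19.834.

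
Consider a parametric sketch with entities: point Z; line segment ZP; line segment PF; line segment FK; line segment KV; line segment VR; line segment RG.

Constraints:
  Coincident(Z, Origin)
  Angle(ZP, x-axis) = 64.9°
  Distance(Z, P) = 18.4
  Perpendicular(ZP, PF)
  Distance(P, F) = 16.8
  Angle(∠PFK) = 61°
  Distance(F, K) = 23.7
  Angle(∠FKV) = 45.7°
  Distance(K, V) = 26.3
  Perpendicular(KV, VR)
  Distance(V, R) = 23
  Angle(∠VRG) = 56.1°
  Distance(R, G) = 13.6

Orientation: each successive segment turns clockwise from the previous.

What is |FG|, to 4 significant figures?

2.183

KV ⟂ VR, so VR runs at -8.400°; with |VR| = 23.0, R = (30.42, 18.30). ∠VRG = 56.1° gives RG at -132.3° from the x-axis; with |RG| = 13.6, G = (21.26, 8.238). Then |FG| = |G − F| = 2.183.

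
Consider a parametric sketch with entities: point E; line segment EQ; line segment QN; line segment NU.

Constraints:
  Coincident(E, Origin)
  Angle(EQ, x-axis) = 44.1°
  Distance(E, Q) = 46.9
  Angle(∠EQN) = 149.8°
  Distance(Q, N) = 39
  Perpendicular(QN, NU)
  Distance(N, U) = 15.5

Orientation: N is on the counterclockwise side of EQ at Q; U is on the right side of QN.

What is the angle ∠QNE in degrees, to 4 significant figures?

16.52°

E is at the origin; EQ runs at 44.1° with length 46.9, so Q = 46.9·(cos 44.1°, sin 44.1°) = (33.68, 32.64). ∠EQN = 149.8°, so QN runs at 44.1° + (180° − 149.8°) = 74.30° from the x-axis; with |QN| = 39.0, N = Q + 39.0·(cos 74.30°, sin 74.30°) = (44.23, 70.18). Then cos ∠QNE = NQ·NE / (|NQ||NE|), giving 16.52°.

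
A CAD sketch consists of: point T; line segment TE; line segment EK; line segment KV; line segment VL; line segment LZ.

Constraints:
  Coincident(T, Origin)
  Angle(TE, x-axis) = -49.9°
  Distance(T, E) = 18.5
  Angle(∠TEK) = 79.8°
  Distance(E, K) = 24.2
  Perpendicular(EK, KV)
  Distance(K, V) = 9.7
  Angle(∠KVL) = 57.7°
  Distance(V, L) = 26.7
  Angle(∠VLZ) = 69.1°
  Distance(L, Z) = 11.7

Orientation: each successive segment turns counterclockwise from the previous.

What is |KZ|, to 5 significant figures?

17.557

∠KVL = 57.7° gives VL at -97.400° from the x-axis; with |VL| = 26.7, L = (16.472, -15.813). ∠VLZ = 69.1° gives LZ at 13.500° from the x-axis; with |LZ| = 11.7, Z = (27.849, -13.082). Then |KZ| = |Z − K| = 17.557.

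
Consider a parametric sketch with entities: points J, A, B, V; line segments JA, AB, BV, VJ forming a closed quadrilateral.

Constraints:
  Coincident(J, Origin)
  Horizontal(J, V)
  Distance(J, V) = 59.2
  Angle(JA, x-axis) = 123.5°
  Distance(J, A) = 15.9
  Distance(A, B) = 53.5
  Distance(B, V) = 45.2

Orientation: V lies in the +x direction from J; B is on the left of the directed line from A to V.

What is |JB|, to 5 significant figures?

54.791

Checks: |AB| = 53.50 ✓; |BV| = 45.20 ✓.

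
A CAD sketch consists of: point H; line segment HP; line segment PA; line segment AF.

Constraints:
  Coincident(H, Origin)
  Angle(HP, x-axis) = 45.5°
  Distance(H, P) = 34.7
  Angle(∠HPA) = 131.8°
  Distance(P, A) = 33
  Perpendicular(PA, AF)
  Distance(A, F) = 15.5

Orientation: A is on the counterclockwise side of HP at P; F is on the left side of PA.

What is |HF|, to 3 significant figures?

57.1

H is at the origin; HP runs at 45.5° with length 34.7, so P = 34.7·(cos 45.5°, sin 45.5°) = (24.3, 24.7). ∠HPA = 131.8°, so PA runs at 45.5° + (180° − 131.8°) = 93.7° from the x-axis; with |PA| = 33.0, A = P + 33.0·(cos 93.7°, sin 93.7°) = (22.2, 57.7). The perpendicularity gives AF at right angles to PA; with |AF| = 15.5 on the left of PA, F = A + 15.5·(-0.998, -0.0645) = (6.72, 56.7). Then |HF| = |F − H| = 57.1.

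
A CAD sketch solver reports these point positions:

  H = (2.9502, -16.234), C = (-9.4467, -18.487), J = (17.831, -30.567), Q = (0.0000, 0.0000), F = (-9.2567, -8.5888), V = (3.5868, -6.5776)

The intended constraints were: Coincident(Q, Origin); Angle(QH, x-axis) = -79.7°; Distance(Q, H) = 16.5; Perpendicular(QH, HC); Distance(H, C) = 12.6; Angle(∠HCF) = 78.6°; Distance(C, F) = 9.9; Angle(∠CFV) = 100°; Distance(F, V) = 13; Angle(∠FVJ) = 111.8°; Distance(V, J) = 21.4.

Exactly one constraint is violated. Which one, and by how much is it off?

Distance(V, J) = 21.4 — off by 6.50.

Q = (0.00, 0.00) ✓; QH at -79.70° ✓; |QH| = 16.50 ✓; ∠(QH, HC) = 90.00° ✓; |HC| = 12.60 ✓; ∠HCF = 78.60° ✓; |CF| = 9.900 ✓; ∠CFV = 100.0° ✓; |FV| = 13.00 ✓; ∠FVJ = 111.8° ✓; |VJ| = 27.90 ✗.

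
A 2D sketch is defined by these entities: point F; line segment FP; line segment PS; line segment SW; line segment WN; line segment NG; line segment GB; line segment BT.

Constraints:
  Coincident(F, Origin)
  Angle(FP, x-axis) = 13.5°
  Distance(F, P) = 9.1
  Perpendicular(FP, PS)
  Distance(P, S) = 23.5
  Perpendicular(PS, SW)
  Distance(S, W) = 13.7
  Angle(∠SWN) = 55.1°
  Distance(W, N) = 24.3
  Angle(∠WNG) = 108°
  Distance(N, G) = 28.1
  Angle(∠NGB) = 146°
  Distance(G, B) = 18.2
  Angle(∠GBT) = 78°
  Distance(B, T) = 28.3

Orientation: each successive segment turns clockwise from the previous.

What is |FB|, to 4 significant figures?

54.23

∠WNG = 108.0° gives NG at -3.400° from the x-axis; with |NG| = 28.1, G = (37.93, -2.966). ∠NGB = 146.0° gives GB at -37.40° from the x-axis; with |GB| = 18.2, B = (52.39, -14.02). Then |FB| = |B − F| = 54.23.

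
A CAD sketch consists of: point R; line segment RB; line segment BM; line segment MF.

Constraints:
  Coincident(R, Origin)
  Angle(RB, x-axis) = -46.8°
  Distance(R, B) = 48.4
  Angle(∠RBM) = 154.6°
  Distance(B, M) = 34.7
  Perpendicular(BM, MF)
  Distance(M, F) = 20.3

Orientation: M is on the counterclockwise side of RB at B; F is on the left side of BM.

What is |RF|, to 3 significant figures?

78.4

R is at the origin; RB runs at -46.8° with length 48.4, so B = 48.4·(cos -46.8°, sin -46.8°) = (33.1, -35.3). ∠RBM = 154.6°, so BM runs at -46.8° + (180° − 154.6°) = -21.4° from the x-axis; with |BM| = 34.7, M = B + 34.7·(cos -21.4°, sin -21.4°) = (65.4, -47.9). BM is perpendicular to MF; with |MF| = 20.3 on the left of BM, F = M + 20.3·(0.365, 0.931) = (72.8, -29.0). Then |RF| = |F − R| = 78.4.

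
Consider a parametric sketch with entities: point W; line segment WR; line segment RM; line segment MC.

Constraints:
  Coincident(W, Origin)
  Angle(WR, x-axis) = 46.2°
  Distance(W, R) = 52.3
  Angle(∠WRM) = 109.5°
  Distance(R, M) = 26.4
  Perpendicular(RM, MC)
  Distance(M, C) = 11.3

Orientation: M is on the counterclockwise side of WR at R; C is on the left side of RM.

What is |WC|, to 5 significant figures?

58.031

∠WRM = 109.5°, so RM runs at 46.2° + (180° − 109.5°) = 116.70° from the x-axis; with |RM| = 26.4, M = R + 26.4·(cos 116.70°, sin 116.70°) = (24.337, 61.333). The perpendicularity gives MC at right angles to RM; with |MC| = 11.3 on the left of RM, C = M + 11.3·(-0.89337, -0.44932) = (14.242, 56.256). Then |WC| = |C − W| = 58.031.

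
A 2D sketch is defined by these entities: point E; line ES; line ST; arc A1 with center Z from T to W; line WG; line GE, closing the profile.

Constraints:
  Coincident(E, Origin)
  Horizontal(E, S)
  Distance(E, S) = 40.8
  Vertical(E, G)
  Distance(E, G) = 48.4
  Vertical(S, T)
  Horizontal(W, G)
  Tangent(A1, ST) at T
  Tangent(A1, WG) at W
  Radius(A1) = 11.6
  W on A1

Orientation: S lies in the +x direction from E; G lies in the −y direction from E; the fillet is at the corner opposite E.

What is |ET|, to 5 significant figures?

54.944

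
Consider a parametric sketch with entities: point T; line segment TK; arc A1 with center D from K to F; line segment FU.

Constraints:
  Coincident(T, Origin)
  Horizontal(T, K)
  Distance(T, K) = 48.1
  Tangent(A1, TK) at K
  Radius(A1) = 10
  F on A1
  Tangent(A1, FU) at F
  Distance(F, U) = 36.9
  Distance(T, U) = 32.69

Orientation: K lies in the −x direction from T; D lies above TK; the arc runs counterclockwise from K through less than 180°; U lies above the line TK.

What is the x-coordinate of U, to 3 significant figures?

-15.0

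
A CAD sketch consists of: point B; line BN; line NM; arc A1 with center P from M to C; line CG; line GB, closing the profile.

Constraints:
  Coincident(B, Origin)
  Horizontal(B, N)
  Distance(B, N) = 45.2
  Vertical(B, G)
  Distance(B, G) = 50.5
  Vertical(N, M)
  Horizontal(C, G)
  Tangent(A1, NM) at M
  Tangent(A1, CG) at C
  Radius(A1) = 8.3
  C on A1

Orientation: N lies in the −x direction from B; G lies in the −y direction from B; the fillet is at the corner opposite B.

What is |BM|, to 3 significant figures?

61.8

The virtual corner opposite B is at (-45.2, -50.5). Tangency of A1 to NM means the radius PM is perpendicular to NM and the tangent condition forces PC to be normal to CG, with radius 8.3, so the center P sits 8.3 in from both sides at P = (-36.9, -42.2). That places the tangent points at M = (-45.2, -42.2) on NM and C = (-36.9, -50.5) on CG. Then |BM| = |M − B| = 61.8.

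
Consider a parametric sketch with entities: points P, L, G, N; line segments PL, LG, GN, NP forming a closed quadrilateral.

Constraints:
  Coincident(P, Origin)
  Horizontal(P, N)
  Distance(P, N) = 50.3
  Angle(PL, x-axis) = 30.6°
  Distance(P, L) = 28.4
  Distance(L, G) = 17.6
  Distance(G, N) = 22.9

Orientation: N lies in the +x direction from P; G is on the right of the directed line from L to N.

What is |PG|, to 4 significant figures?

27.73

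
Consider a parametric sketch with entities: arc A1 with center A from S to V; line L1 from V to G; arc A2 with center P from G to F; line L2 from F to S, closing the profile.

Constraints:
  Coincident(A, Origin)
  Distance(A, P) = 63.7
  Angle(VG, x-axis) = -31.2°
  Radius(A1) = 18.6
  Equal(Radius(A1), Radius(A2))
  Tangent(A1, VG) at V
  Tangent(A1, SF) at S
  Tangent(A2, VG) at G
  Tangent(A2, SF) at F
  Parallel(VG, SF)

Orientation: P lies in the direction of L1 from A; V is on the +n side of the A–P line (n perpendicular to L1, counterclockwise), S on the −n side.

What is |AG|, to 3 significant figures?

66.4

The slot axis is L1's direction at -31.2°, so u = (cos -31.2°, sin -31.2°) = (0.855, -0.518) and n = (−sin -31.2°, cos -31.2°) = (0.518, 0.855). A is at the origin and P lies 63.7 along u from A, so P = 63.7·u = (54.5, -33.0). Tangency of A1 to both parallel lines with radius 18.6 puts V and S at A ± 18.6·n: V = (9.64, 15.9), S = (-9.64, -15.9). Equal radii place G and F the same way about P: G = P + 18.6·n = (64.1, -17.1), F = P − 18.6·n = (44.9, -48.9). Then |AG| = |G − A| = 66.4.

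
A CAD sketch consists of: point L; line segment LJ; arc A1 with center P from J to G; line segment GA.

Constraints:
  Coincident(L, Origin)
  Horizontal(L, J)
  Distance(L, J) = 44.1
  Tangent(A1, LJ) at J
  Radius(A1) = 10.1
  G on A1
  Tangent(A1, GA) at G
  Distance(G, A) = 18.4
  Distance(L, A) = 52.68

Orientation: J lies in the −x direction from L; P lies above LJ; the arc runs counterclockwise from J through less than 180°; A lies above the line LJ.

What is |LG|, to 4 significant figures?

37.73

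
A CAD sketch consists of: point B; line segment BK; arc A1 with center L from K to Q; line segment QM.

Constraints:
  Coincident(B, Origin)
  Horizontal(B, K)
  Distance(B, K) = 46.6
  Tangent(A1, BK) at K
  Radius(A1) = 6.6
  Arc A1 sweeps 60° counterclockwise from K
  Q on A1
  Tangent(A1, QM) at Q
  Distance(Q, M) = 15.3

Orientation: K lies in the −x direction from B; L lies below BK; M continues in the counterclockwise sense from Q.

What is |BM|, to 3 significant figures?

62.2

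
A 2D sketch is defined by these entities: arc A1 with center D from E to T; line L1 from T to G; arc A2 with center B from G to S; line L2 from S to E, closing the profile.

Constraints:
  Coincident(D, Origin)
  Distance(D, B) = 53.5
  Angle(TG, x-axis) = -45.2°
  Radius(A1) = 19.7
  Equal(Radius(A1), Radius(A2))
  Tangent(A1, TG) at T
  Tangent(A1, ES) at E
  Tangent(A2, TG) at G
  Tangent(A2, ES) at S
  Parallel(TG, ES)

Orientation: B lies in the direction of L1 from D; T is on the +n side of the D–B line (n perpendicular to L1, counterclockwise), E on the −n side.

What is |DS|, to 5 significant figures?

57.012

The slot axis is L1's direction at -45.2°, so u = (cos -45.2°, sin -45.2°) = (0.70463, -0.70957) and n = (−sin -45.2°, cos -45.2°) = (0.70957, 0.70463). D is at the origin and B lies 53.5 along u from D, so B = 53.5·u = (37.698, -37.962). Tangency of A1 to both parallel lines with radius 19.7 puts T and E at D ± 19.7·n: T = (13.979, 13.881), E = (-13.979, -13.881). Equal radii place G and S the same way about B: G = B + 19.7·n = (51.676, -24.081), S = B − 19.7·n = (23.719, -51.843). Then |DS| = |S − D| = 57.012.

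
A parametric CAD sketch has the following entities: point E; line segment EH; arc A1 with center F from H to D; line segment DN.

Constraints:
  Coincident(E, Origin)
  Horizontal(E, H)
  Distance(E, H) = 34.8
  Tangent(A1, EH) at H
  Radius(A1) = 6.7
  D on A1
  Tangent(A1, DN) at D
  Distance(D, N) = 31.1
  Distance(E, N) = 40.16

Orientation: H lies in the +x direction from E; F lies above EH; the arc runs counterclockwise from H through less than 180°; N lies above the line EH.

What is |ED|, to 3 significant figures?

41.4

Checks: |EH| = 34.80 ✓; |FD| = 6.700 ✓; ∠(FD, DN) = 90.00° ✓; |DN| = 31.10 ✓; |EN| = 40.16 ✓.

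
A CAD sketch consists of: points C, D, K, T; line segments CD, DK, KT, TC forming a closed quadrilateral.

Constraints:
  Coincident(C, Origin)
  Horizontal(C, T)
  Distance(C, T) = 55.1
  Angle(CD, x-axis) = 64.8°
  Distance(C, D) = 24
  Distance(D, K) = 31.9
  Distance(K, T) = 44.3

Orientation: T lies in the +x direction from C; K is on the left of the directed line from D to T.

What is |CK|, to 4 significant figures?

54.08

C is at the origin; C and T share the same y with |CT| = 55.1 and T in +x, so T = (55.1, 0). CD runs at 64.8° with |CD| = 24.0, so D = (10.22, 21.72). K is determined by |DK| = 31.9 and |KT| = 44.3 together: it lies at the intersection of circle(D, 31.9) and circle(T, 44.3). With |DT| = 49.86, the foot of the radical line on DT is 15.45 from D and the perpendicular offset is √(31.9² − 15.45²) = 27.91. Taking the left-of-DT solution: K = (36.28, 40.11).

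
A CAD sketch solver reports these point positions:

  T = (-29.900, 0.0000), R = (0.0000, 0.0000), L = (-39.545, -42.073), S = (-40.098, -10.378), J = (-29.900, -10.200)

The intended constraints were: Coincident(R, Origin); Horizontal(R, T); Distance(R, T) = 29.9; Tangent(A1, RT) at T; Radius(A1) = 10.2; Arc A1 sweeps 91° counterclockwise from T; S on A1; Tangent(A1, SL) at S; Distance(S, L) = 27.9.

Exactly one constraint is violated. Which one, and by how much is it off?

Distance(S, L) = 27.9 — off by 3.80.

R = (0.00, 0.00) ✓; R.y = 0.00, T.y = 0.00 ✓; |RT| = 29.90 ✓; ∠(JT, TR) = 90.00° ✓; |JT| = 10.20 ✓; bearing(J→S) − bearing(J→T) = 91.00° ✓; |JS| = 10.20 ✓; ∠(JS, SL) = 90.00° ✓; |SL| = 31.70 ✗.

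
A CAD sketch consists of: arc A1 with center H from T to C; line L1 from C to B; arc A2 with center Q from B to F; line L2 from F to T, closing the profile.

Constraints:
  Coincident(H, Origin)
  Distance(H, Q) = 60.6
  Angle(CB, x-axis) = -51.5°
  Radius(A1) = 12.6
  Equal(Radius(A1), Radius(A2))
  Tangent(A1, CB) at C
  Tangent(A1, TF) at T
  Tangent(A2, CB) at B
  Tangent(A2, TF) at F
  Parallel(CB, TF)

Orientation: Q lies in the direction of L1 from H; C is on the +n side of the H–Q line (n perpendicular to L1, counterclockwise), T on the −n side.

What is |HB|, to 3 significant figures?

61.9

The slot axis is L1's direction at -51.5°, so u = (cos -51.5°, sin -51.5°) = (0.623, -0.783) and n = (−sin -51.5°, cos -51.5°) = (0.783, 0.623). H is at the origin and Q lies 60.6 along u from H, so Q = 60.6·u = (37.7, -47.4). Tangency of A1 to both parallel lines with radius 12.6 puts C and T at H ± 12.6·n: C = (9.86, 7.84), T = (-9.86, -7.84). Equal radii place B and F the same way about Q: B = Q + 12.6·n = (47.6, -39.6), F = Q − 12.6·n = (27.9, -55.3). Then |HB| = |B − H| = 61.9.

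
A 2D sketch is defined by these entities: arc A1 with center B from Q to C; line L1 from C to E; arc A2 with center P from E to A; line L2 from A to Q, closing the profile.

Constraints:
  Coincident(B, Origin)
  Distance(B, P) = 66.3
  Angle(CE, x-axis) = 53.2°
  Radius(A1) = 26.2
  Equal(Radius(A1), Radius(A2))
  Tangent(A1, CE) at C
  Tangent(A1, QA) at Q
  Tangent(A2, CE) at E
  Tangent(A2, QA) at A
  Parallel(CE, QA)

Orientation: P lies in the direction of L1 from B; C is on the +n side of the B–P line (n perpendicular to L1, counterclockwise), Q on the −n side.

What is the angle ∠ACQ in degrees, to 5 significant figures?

51.679°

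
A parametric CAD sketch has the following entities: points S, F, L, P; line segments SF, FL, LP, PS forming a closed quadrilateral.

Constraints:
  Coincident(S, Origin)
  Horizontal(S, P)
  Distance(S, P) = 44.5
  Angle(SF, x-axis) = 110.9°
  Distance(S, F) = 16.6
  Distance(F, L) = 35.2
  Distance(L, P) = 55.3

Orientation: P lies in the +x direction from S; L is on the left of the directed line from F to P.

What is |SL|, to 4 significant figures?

47.09

S is at the origin; SP is horizontal with |SP| = 44.5 and P in +x, so P = (44.5, 0). SF runs at 110.9° with |SF| = 16.6, so F = (-5.922, 15.51). L is determined by |FL| = 35.2 and |LP| = 55.3 together: it lies at the intersection of circle(F, 35.2) and circle(P, 55.3). With |FP| = 52.75, the foot of the radical line on FP is 9.135 from F and the perpendicular offset is √(35.2² − 9.135²) = 33.99. Taking the left-of-FP solution: L = (12.80, 45.31).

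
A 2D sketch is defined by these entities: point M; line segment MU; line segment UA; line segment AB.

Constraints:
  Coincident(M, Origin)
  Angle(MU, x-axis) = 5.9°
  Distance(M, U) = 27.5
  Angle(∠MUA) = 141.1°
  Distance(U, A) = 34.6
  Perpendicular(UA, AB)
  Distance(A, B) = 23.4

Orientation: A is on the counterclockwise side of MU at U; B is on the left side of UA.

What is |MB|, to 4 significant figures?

56.34

M is at the origin; MU runs at 5.9° with length 27.5, so U = 27.5·(cos 5.9°, sin 5.9°) = (27.35, 2.827). ∠MUA = 141.1°, so UA runs at 5.9° + (180° − 141.1°) = 44.80° from the x-axis; with |UA| = 34.6, A = U + 34.6·(cos 44.80°, sin 44.80°) = (51.91, 27.21). UA ⟂ AB; with |AB| = 23.4 on the left of UA, B = A + 23.4·(-0.7046, 0.7096) = (35.42, 43.81). Then |MB| = |B − M| = 56.34.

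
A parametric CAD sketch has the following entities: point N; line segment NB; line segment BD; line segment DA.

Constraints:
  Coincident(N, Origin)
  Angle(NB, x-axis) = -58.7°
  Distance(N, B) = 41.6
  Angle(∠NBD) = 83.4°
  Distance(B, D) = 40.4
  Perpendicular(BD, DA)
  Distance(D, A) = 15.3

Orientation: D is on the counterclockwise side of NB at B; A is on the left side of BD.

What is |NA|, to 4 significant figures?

44.11

N is at the origin; NB runs at -58.7° with length 41.6, so B = 41.6·(cos -58.7°, sin -58.7°) = (21.61, -35.55). ∠NBD = 83.4°, so BD runs at -58.7° + (180° − 83.4°) = 37.90° from the x-axis; with |BD| = 40.4, D = B + 40.4·(cos 37.90°, sin 37.90°) = (53.49, -10.73). BD is perpendicular to DA; with |DA| = 15.3 on the left of BD, A = D + 15.3·(-0.6143, 0.7891) = (44.09, 1.345). Then |NA| = |A − N| = 44.11.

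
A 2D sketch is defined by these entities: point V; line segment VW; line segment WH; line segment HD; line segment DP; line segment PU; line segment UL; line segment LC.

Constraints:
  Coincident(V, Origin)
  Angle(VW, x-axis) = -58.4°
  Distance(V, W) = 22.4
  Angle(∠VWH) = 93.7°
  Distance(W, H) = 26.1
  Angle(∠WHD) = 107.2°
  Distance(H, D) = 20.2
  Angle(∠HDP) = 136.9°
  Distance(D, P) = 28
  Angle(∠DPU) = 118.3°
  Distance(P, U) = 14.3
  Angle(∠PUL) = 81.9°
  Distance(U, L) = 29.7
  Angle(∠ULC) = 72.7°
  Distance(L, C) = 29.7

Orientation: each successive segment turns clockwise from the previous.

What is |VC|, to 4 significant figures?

37.59

V is at the origin; VW runs at -58.4° with length 22.4, so W = (11.74, -19.08). ∠VWH = 93.7° gives WH at -144.7° from the x-axis; with |WH| = 26.1, H = (-9.564, -34.16). ∠WHD = 107.2° gives HD at 142.5° from the x-axis; with |HD| = 20.2, D = (-25.59, -21.86). ∠HDP = 136.9° gives DP at 99.40° from the x-axis; with |DP| = 28.0, P = (-30.16, 5.760). ∠DPU = 118.3° gives PU at 37.70° from the x-axis; with |PU| = 14.3, U = (-18.85, 14.51). ∠PUL = 81.9° gives UL at -60.40° from the x-axis; with |UL| = 29.7, L = (-4.178, -11.32). ∠ULC = 72.7° gives LC at -167.7° from the x-axis; with |LC| = 29.7, C = (-33.20, -17.65). Then |VC| = |C − V| = 37.59.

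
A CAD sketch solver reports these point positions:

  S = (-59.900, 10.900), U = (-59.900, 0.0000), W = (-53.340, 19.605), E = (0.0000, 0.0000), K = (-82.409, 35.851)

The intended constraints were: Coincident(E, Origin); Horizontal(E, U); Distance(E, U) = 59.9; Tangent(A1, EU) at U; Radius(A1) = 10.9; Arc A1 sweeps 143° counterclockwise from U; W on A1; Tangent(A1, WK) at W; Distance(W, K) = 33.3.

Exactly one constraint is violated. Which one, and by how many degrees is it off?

Tangent(A1, WK) at W — off by 7.80°.

E = (0.00, 0.00) ✓; E.y = 0.00, U.y = 0.00 ✓; |EU| = 59.90 ✓; ∠(SU, UE) = 90.00° ✓; |SU| = 10.90 ✓; bearing(S→W) − bearing(S→U) = 143.0° ✓; |SW| = 10.90 ✓; ∠(SW, WK) = 82.20° ✗; |WK| = 33.30 ✓.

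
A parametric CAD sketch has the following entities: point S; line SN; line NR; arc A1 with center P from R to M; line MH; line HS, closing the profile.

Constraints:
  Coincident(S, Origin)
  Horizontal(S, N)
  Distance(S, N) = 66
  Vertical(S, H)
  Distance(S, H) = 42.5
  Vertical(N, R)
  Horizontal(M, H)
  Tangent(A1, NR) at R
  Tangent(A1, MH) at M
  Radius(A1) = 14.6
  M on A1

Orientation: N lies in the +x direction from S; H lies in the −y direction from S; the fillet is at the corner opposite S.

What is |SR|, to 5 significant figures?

71.655

The virtual corner opposite S is at (66.000, -42.500). The tangent condition forces PR to be normal to NR and since A1 is tangent to MH there, PM ⟂ MH, with radius 14.6, so the center P sits 14.6 in from both sides at P = (51.400, -27.900). That places the tangent points at R = (66.000, -27.900) on NR and M = (51.400, -42.500) on MH. Then |SR| = |R − S| = 71.655.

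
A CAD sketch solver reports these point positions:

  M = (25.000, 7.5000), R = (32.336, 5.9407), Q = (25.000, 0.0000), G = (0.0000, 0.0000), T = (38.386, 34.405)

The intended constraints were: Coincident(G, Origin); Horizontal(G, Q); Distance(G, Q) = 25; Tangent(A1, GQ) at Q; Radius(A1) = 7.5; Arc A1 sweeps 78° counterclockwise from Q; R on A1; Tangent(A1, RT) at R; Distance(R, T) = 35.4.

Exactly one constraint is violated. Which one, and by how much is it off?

Distance(R, T) = 35.4 — off by 6.30.

G = (0.00, 0.00) ✓; G.y = 0.00, Q.y = 0.00 ✓; |GQ| = 25.00 ✓; ∠(MQ, QG) = 90.00° ✓; |MQ| = 7.500 ✓; bearing(M→R) − bearing(M→Q) = 78.00° ✓; |MR| = 7.500 ✓; ∠(MR, RT) = 90.00° ✓; |RT| = 29.10 ✗.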